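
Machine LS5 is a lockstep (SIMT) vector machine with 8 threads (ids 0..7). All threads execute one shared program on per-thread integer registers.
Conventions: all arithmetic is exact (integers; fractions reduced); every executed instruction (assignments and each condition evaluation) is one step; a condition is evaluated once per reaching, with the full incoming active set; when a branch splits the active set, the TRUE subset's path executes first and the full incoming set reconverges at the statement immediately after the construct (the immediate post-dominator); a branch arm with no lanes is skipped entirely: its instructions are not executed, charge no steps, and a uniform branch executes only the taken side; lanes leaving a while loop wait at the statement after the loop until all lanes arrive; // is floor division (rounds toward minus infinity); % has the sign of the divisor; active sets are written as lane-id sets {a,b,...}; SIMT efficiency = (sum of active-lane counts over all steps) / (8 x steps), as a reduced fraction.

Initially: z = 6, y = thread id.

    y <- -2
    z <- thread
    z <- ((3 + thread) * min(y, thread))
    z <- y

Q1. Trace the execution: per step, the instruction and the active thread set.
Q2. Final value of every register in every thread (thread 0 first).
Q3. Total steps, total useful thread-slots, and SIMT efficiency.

step 0: y <- -2                      {0,1,2,3,4,5,6,7}
step 1: z <- thread                  {0,1,2,3,4,5,6,7}
step 2: z <- ((3 + thread) * min(y, thread)) {0,1,2,3,4,5,6,7}
step 3: z <- y                       {0,1,2,3,4,5,6,7}

Answer: 4 steps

z: -2,-2,-2,-2,-2,-2,-2,-2
y: -2,-2,-2,-2,-2,-2,-2,-2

steps = 4; useful = 32; efficiency = 32/32 = 1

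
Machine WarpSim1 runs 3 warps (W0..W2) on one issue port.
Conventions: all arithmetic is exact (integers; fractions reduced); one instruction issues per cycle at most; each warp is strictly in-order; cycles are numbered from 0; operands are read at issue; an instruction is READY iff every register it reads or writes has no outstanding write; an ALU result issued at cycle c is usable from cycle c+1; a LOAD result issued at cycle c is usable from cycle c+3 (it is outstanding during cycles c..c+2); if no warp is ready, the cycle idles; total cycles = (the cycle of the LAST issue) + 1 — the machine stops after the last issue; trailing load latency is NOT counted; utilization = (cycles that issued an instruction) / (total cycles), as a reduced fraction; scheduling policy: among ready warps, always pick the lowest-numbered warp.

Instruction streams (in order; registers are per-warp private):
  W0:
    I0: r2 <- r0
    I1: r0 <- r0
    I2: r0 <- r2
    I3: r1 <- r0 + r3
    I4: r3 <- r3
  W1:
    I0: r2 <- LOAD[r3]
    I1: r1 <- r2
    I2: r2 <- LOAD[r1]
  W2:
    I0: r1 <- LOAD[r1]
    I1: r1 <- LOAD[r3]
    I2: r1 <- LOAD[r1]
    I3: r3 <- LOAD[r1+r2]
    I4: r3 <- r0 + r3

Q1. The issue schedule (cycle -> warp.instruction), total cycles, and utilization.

cycle 0: W0.I0
cycle 1: W0.I1
cycle 2: W0.I2
cycle 3: W0.I3
cycle 4: W0.I4
cycle 5: W1.I0
cycle 6: W2.I0
cycle 7: idle
cycle 8: W1.I1
cycle 9: W1.I2
cycle 10: W2.I1
cycle 11: idle
cycle 12: idle
cycle 13: W2.I2
cycle 14: idle
cycle 15: idle
cycle 16: W2.I3
cycle 17: idle
cycle 18: idle
cycle 19: W2.I4

Answer: 20 cycles, utilization 13/20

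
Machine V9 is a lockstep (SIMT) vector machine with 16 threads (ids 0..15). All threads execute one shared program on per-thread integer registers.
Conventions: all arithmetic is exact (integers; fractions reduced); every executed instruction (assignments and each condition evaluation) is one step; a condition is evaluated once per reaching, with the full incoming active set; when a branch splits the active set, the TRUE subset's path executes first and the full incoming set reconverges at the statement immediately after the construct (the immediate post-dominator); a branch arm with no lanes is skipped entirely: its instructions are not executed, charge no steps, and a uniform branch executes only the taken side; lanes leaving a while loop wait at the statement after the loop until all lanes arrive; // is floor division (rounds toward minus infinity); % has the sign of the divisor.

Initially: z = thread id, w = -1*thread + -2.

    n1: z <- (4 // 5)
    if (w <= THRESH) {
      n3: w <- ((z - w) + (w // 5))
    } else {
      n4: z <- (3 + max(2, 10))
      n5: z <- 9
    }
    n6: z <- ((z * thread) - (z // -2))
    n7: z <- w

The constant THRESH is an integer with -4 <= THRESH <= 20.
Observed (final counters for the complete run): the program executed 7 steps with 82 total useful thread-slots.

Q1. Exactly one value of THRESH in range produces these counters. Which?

Answer: THRESH = -4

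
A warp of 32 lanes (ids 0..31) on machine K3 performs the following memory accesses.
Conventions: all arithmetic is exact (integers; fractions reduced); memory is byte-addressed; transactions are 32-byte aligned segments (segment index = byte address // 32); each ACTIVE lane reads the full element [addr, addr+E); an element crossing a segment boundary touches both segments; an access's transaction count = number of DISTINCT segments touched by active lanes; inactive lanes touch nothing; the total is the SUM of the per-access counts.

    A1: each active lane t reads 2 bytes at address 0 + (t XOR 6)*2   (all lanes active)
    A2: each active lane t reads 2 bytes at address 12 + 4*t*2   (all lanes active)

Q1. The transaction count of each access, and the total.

A1: 2 transactions
A2: 9 transactions

Answer: 2,9; total 11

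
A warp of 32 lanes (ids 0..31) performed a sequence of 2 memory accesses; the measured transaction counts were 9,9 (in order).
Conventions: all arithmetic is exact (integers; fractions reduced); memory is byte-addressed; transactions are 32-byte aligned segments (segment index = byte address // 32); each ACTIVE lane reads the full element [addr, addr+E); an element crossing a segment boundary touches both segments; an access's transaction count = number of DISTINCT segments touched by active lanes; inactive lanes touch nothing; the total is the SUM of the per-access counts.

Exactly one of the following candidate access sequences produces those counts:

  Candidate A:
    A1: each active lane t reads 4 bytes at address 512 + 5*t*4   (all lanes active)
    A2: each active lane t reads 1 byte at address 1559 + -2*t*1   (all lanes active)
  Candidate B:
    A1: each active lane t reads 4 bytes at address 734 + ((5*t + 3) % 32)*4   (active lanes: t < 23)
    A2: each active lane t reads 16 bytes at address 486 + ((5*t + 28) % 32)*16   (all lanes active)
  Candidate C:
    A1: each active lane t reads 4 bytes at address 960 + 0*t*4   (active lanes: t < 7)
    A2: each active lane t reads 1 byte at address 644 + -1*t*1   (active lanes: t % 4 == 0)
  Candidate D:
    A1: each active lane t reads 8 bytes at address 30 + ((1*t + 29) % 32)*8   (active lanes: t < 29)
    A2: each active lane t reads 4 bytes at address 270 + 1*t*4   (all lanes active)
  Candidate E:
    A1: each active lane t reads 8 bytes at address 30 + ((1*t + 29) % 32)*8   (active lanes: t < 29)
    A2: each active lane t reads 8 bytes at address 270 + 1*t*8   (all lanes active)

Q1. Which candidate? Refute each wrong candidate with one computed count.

A: A1 gives 20 transactions, not 9
B: A1 gives 4 transactions, not 9
C: A1 gives 1 transaction, not 9
D: A2 gives 5 transactions, not 9
E: all counts match (9,9)

Answer: E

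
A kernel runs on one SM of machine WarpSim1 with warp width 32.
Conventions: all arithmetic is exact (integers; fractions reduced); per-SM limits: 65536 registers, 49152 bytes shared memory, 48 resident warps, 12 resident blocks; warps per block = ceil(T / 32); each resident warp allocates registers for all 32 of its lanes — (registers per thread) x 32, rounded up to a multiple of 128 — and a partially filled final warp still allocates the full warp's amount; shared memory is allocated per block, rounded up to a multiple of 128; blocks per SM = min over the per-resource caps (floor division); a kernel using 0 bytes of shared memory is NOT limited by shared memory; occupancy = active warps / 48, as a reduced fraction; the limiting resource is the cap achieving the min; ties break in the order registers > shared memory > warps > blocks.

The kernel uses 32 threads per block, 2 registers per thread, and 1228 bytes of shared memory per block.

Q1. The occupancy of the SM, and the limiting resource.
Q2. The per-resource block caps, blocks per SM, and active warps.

Answer: occupancy 1/4, limited by blocks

registers: 512 blocks
shared memory: 38 blocks
warps: 48 blocks
blocks: 12 blocks

Answer: 12 blocks, 12 active warps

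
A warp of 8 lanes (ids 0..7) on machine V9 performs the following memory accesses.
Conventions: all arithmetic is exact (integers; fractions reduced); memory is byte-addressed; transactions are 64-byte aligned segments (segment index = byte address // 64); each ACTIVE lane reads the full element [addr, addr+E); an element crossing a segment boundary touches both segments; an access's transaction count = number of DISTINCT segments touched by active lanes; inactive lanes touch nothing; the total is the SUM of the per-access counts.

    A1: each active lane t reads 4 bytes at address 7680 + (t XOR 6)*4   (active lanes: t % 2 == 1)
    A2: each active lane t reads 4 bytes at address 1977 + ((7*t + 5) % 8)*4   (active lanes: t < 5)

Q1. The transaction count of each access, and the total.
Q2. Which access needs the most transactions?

A1: 1 transaction
A2: 2 transactions

Answer: 1,2; total 3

Answer: A2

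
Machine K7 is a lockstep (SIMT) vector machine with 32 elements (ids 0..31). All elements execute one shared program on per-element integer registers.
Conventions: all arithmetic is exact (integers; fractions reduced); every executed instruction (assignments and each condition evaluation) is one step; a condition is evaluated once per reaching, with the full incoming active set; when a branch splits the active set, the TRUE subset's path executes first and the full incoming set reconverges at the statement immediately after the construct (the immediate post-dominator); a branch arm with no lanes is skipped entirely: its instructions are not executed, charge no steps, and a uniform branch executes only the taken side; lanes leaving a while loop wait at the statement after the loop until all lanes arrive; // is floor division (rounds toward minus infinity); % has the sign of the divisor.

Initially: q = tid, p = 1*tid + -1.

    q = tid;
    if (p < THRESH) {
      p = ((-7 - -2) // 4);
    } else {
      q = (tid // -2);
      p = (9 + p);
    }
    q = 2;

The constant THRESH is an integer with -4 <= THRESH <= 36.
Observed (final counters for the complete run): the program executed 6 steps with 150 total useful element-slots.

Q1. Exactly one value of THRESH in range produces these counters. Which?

Answer: THRESH = 9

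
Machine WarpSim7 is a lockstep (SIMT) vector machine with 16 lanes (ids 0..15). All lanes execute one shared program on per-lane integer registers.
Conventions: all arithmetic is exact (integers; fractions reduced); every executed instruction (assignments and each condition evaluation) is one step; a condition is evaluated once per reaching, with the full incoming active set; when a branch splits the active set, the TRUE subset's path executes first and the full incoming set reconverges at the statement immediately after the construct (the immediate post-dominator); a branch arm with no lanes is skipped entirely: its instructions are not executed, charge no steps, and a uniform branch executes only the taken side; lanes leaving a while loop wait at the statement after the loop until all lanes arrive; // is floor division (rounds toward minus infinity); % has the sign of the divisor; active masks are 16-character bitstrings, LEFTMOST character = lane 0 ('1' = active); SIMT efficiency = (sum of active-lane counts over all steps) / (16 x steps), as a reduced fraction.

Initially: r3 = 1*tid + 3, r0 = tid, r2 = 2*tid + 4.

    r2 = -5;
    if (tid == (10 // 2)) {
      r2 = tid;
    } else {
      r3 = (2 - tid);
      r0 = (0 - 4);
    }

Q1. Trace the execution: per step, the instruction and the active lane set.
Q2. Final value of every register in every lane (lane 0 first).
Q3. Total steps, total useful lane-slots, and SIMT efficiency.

step 0: r2 <- -5                     1111111111111111
step 1: eval (tid == (10 // 2))      1111111111111111
step 2: r2 <- tid                    0000010000000000
step 3: r3 <- (2 - tid)              1111101111111111
step 4: r0 <- (0 - 4)                1111101111111111

Answer: 5 steps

r3: 2,1,0,-1,-2,8,-4,-5,-6,-7,-8,-9,-10,-11,-12,-13
r0: -4,-4,-4,-4,-4,5,-4,-4,-4,-4,-4,-4,-4,-4,-4,-4
r2: -5,-5,-5,-5,-5,5,-5,-5,-5,-5,-5,-5,-5,-5,-5,-5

steps = 5; useful = 63; efficiency = 63/80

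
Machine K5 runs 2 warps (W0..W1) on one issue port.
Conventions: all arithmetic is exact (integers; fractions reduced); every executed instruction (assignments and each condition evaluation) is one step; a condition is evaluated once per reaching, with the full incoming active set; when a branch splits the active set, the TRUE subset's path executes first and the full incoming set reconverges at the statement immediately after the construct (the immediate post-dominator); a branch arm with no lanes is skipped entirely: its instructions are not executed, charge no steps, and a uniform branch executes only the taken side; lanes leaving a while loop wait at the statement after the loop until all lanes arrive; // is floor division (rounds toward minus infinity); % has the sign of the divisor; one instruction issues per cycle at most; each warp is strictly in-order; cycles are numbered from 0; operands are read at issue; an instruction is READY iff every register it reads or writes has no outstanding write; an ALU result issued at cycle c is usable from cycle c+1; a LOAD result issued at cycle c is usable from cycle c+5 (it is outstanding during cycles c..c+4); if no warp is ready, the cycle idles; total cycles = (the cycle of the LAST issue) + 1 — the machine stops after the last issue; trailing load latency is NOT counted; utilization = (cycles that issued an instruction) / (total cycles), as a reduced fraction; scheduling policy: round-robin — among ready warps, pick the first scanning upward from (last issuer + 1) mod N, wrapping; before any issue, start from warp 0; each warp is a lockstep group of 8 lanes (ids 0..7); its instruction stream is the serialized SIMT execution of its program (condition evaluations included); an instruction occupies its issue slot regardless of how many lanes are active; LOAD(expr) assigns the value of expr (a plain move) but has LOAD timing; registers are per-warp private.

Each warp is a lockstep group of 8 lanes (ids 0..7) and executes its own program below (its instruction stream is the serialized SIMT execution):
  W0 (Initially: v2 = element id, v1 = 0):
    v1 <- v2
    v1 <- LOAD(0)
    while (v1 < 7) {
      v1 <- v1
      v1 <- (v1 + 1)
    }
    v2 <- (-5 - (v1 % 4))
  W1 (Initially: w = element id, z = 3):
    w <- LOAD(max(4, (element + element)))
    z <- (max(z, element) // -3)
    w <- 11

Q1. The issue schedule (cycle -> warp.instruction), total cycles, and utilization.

cycle 0: W0.I0
cycle 1: W1.I0
cycle 2: W0.I1
cycle 3: W1.I1
cycle 4: idle
cycle 5: idle
cycle 6: W1.I2
cycle 7: W0.I2
cycle 8: W0.I3
cycle 9: W0.I4
cycle 10: W0.I5
cycle 11: W0.I6
cycle 12: W0.I7
cycle 13: W0.I8
cycle 14: W0.I9
cycle 15: W0.I10
cycle 16: W0.I11
cycle 17: W0.I12
cycle 18: W0.I13
cycle 19: W0.I14
cycle 20: W0.I15
cycle 21: W0.I16
cycle 22: W0.I17
cycle 23: W0.I18
cycle 24: W0.I19
cycle 25: W0.I20
cycle 26: W0.I21
cycle 27: W0.I22
cycle 28: W0.I23
cycle 29: W0.I24

Answer: 30 cycles, utilization 14/15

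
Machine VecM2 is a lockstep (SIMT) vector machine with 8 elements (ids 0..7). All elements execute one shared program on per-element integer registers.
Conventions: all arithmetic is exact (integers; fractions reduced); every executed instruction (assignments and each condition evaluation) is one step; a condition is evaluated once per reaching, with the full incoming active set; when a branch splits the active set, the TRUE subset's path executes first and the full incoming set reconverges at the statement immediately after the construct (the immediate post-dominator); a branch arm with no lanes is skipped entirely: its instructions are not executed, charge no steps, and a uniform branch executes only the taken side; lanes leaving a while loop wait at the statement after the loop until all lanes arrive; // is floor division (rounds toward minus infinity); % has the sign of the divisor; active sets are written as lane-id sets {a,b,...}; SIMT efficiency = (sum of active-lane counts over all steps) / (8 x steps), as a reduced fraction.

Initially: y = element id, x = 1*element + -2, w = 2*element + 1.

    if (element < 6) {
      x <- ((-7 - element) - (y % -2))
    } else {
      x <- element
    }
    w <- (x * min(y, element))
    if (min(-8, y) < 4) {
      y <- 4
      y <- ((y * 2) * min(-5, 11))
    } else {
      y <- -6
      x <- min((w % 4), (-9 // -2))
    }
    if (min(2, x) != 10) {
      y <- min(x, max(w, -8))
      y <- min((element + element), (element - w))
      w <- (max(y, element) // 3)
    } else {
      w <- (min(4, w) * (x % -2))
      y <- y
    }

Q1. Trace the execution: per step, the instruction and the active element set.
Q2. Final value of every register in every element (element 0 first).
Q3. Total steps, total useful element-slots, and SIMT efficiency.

step 0: eval (element < 6)           {0,1,2,3,4,5,6,7}
step 1: x <- ((-7 - element) - (y % -2)) {0,1,2,3,4,5}
step 2: x <- element                 {6,7}
step 3: w <- (x * min(y, element))   {0,1,2,3,4,5,6,7}
step 4: eval (min(-8, y) < 4)        {0,1,2,3,4,5,6,7}
step 5: y <- 4                       {0,1,2,3,4,5,6,7}
step 6: y <- ((y * 2) * min(-5, 11)) {0,1,2,3,4,5,6,7}
step 7: eval (min(2, x) != 10)       {0,1,2,3,4,5,6,7}
step 8: y <- min(x, max(w, -8))      {0,1,2,3,4,5,6,7}
step 9: y <- min((element + element), (element - w)) {0,1,2,3,4,5,6,7}
step 10: w <- (max(y, element) // 3)  {0,1,2,3,4,5,6,7}

Answer: 11 steps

y: 0,2,4,6,8,10,-30,-42
x: -7,-7,-9,-9,-11,-11,6,7
w: 0,0,1,2,2,3,2,2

steps = 11; useful = 80; efficiency = 80/88 = 10/11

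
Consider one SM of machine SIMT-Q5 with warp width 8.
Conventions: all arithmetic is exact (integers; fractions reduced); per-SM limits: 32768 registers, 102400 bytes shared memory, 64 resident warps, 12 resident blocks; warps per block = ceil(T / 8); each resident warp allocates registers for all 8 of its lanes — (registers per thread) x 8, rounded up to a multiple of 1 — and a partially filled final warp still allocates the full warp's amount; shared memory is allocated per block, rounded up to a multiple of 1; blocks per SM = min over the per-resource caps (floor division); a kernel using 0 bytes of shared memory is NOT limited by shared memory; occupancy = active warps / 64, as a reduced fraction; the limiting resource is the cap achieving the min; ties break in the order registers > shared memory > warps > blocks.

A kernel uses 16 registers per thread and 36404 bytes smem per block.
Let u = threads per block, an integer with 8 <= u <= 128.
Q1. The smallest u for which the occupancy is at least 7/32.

Answer: u = 49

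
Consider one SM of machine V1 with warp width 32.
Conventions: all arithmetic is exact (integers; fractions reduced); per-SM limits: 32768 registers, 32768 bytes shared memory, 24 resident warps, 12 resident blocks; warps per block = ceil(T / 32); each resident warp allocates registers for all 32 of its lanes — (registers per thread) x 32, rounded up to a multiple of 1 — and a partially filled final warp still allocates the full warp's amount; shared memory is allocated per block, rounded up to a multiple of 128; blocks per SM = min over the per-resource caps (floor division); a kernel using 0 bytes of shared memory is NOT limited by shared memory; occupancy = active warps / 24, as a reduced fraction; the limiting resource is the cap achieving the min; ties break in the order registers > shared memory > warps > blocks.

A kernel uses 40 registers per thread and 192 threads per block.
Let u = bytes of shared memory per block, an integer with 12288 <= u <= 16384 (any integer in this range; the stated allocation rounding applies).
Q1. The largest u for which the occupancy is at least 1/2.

Answer: u = 16384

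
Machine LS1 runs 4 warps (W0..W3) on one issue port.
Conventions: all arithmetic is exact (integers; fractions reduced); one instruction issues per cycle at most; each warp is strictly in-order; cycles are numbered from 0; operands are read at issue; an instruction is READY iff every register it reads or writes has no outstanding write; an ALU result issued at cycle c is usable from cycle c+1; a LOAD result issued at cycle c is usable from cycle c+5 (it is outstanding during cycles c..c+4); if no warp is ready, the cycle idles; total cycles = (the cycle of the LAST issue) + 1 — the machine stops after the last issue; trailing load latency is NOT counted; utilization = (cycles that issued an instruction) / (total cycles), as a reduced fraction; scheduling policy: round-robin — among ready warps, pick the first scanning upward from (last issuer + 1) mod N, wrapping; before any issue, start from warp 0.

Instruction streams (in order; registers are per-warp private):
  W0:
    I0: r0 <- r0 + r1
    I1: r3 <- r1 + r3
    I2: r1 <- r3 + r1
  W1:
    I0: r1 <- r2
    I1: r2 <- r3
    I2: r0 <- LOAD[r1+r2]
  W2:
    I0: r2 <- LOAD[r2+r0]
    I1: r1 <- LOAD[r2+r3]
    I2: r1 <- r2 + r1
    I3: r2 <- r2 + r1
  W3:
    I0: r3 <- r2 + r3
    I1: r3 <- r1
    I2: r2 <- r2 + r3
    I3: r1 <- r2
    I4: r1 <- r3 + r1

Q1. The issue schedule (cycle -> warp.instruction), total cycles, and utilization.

cycle 0: W0.I0
cycle 1: W1.I0
cycle 2: W2.I0
cycle 3: W3.I0
cycle 4: W0.I1
cycle 5: W1.I1
cycle 6: W3.I1
cycle 7: W0.I2
cycle 8: W1.I2
cycle 9: W2.I1
cycle 10: W3.I2
cycle 11: W3.I3
cycle 12: W3.I4
cycle 13: idle
cycle 14: W2.I2
cycle 15: W2.I3

Answer: 16 cycles, utilization 15/16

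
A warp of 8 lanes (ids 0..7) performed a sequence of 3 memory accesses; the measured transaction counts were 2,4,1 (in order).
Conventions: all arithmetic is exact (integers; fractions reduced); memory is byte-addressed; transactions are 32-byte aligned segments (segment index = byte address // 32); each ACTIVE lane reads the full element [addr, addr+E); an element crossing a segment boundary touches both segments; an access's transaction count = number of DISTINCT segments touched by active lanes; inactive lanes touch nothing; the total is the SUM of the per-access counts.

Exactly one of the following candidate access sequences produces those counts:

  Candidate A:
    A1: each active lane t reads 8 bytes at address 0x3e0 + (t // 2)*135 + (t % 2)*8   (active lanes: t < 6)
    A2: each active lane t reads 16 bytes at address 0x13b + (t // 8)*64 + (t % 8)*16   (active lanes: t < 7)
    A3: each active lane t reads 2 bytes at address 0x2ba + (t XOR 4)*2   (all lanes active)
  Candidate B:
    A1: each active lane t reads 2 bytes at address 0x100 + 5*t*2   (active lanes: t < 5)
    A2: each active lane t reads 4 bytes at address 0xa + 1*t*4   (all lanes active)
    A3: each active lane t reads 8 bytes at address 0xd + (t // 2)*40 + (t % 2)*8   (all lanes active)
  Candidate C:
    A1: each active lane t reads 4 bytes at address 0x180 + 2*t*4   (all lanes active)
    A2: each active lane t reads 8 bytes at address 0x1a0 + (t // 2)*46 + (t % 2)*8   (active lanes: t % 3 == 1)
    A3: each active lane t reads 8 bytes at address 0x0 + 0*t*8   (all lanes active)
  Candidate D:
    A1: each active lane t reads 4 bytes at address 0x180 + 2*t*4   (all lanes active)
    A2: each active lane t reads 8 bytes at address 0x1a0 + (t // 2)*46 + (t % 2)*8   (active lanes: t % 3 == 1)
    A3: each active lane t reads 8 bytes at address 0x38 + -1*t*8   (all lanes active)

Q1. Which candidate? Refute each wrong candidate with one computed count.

A: A1 gives 3 transactions, not 2
B: A2 gives 2 transactions, not 4
D: A3 gives 2 transactions, not 1
C: all counts match (2,4,1)

Answer: C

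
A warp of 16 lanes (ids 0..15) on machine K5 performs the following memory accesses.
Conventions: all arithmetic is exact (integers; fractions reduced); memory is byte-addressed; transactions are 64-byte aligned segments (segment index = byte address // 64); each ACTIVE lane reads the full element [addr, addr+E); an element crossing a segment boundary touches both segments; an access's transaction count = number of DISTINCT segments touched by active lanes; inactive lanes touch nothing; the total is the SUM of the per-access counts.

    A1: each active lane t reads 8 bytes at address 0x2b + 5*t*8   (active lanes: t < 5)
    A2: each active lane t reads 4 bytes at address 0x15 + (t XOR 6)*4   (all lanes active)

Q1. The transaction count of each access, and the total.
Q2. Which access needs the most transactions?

A1: 4 transactions
A2: 2 transactions

Answer: 4,2; total 6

Answer: A1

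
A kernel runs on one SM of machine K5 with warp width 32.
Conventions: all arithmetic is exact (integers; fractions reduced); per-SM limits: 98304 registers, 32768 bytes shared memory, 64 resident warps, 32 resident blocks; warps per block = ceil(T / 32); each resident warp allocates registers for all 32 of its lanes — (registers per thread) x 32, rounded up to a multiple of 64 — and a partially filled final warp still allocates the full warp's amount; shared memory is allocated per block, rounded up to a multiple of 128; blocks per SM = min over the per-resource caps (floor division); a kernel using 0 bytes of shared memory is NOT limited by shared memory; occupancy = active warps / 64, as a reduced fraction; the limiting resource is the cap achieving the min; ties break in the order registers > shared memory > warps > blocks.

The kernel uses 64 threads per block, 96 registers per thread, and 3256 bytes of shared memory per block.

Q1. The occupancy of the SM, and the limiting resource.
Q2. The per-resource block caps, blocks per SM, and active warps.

Answer: occupancy 9/32, limited by shared memory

registers: 16 blocks
shared memory: 9 blocks
warps: 32 blocks
blocks: 32 blocks

Answer: 9 blocks, 18 active warps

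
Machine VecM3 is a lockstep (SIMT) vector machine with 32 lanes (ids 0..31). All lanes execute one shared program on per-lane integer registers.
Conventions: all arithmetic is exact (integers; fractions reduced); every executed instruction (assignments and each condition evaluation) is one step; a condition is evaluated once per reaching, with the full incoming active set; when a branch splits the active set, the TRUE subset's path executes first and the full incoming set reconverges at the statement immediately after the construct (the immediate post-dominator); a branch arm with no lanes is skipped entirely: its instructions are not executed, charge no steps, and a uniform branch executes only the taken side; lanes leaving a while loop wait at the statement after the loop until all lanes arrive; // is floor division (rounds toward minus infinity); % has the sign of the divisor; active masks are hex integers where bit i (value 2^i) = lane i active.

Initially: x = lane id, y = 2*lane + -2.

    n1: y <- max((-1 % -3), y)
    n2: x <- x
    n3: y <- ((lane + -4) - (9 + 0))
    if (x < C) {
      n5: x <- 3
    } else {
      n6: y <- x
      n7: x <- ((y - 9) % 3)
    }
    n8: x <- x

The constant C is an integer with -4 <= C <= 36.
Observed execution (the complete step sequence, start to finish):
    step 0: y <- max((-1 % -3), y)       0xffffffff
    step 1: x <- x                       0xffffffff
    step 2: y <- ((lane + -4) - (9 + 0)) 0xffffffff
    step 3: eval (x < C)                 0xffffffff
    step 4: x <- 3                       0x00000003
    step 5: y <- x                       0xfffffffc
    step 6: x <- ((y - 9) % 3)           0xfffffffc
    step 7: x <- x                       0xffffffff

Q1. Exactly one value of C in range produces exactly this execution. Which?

Answer: C = 2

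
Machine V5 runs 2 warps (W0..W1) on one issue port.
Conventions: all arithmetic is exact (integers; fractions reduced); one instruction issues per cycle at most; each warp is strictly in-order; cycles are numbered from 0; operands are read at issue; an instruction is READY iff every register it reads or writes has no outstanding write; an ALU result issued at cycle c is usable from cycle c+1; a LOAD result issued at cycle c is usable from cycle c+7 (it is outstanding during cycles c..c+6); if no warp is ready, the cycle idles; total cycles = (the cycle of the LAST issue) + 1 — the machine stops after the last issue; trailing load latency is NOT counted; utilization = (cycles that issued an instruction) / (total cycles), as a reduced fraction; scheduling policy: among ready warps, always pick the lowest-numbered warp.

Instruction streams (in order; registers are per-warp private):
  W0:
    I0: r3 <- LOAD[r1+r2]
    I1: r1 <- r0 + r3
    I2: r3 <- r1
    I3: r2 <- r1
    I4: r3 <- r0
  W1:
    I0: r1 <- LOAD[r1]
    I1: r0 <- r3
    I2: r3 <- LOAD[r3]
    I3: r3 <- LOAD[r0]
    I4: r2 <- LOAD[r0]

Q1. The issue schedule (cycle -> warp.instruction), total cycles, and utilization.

cycle 0: W0.I0
cycle 1: W1.I0
cycle 2: W1.I1
cycle 3: W1.I2
cycle 4: idle
cycle 5: idle
cycle 6: idle
cycle 7: W0.I1
cycle 8: W0.I2
cycle 9: W0.I3
cycle 10: W0.I4
cycle 11: W1.I3
cycle 12: W1.I4

Answer: 13 cycles, utilization 10/13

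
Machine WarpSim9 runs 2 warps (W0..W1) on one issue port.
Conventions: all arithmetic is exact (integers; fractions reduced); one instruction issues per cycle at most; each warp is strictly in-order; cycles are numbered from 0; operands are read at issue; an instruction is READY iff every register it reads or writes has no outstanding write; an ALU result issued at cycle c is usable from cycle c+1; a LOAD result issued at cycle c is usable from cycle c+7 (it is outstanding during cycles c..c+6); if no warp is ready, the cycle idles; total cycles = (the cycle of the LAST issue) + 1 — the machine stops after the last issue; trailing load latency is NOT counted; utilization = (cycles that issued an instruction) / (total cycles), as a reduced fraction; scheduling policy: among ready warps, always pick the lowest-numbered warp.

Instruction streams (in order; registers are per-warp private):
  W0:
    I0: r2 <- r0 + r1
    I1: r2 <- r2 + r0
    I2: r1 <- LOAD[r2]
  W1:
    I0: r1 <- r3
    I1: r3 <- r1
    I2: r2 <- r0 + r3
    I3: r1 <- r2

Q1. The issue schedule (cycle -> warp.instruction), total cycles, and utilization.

cycle 0: W0.I0
cycle 1: W0.I1
cycle 2: W0.I2
cycle 3: W1.I0
cycle 4: W1.I1
cycle 5: W1.I2
cycle 6: W1.I3

Answer: 7 cycles, utilization 1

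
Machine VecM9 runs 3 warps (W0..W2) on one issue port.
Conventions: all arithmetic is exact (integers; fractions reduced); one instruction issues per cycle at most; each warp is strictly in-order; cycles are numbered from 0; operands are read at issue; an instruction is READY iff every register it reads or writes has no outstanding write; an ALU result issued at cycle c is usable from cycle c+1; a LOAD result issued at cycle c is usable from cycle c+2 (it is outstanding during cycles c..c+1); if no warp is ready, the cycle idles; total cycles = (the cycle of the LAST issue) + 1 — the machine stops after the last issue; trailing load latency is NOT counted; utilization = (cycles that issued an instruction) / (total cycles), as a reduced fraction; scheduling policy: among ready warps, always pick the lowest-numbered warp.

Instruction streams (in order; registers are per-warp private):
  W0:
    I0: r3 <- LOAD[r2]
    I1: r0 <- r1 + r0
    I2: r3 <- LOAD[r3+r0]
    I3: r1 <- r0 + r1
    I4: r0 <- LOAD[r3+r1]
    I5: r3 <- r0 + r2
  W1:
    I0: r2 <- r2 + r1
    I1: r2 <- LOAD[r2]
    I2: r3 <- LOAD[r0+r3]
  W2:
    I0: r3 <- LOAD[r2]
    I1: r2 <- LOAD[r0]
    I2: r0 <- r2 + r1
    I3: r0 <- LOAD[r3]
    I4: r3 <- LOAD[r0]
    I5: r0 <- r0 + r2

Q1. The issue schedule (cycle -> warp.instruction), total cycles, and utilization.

cycle 0: W0.I0
cycle 1: W0.I1
cycle 2: W0.I2
cycle 3: W0.I3
cycle 4: W0.I4
cycle 5: W1.I0
cycle 6: W0.I5
cycle 7: W1.I1
cycle 8: W1.I2
cycle 9: W2.I0
cycle 10: W2.I1
cycle 11: idle
cycle 12: W2.I2
cycle 13: W2.I3
cycle 14: idle
cycle 15: W2.I4
cycle 16: W2.I5

Answer: 17 cycles, utilization 15/17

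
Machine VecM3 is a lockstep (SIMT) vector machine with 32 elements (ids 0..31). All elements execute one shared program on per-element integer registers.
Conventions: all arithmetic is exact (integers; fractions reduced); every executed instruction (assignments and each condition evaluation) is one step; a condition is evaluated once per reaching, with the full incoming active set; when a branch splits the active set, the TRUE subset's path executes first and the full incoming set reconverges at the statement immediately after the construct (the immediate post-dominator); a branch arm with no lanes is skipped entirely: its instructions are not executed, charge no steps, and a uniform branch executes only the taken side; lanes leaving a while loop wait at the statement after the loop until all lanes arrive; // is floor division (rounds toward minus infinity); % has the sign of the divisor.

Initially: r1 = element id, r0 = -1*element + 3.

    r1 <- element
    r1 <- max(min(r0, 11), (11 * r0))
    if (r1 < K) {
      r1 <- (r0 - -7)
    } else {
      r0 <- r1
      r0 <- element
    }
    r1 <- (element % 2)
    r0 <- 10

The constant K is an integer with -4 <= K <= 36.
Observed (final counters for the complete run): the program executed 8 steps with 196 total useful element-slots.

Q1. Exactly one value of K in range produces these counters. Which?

Answer: K = 0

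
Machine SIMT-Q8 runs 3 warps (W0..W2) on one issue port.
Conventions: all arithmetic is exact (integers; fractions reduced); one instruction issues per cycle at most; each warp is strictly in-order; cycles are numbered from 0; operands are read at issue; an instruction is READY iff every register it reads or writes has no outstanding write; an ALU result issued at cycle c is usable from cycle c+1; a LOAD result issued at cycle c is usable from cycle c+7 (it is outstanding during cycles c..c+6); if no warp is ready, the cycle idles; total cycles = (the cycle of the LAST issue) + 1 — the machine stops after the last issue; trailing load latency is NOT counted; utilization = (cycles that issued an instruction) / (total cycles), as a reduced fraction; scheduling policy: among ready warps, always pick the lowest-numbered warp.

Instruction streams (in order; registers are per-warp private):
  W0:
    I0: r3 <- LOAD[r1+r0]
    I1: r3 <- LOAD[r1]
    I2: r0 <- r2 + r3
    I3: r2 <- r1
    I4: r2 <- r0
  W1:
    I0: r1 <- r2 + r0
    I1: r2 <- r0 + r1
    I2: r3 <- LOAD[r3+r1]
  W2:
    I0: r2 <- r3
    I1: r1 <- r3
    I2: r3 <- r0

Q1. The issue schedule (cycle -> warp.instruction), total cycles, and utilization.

cycle 0: W0.I0
cycle 1: W1.I0
cycle 2: W1.I1
cycle 3: W1.I2
cycle 4: W2.I0
cycle 5: W2.I1
cycle 6: W2.I2
cycle 7: W0.I1
cycle 8: idle
cycle 9: idle
cycle 10: idle
cycle 11: idle
cycle 12: idle
cycle 13: idle
cycle 14: W0.I2
cycle 15: W0.I3
cycle 16: W0.I4

Answer: 17 cycles, utilization 11/17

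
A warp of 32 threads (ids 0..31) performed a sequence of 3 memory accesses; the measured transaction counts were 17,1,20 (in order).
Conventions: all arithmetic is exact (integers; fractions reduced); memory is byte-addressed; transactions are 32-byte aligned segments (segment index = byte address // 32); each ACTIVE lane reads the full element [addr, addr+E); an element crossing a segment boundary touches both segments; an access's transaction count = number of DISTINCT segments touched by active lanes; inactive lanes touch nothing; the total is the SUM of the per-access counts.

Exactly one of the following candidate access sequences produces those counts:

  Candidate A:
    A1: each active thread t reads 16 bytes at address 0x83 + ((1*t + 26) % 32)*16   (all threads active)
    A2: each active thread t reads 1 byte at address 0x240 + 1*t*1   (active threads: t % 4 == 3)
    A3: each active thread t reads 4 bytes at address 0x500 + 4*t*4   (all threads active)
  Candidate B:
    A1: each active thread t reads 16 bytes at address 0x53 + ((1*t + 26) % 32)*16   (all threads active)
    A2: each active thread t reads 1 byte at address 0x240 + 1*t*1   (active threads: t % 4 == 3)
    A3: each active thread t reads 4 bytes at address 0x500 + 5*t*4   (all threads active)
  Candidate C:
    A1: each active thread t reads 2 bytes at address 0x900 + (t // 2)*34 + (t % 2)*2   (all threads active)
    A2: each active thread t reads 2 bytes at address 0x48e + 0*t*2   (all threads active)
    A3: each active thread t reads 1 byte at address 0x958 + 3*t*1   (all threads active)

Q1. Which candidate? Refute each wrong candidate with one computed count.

A: A3 gives 16 transactions, not 20
C: A3 gives 4 transactions, not 20
B: all counts match (17,1,20)

Answer: B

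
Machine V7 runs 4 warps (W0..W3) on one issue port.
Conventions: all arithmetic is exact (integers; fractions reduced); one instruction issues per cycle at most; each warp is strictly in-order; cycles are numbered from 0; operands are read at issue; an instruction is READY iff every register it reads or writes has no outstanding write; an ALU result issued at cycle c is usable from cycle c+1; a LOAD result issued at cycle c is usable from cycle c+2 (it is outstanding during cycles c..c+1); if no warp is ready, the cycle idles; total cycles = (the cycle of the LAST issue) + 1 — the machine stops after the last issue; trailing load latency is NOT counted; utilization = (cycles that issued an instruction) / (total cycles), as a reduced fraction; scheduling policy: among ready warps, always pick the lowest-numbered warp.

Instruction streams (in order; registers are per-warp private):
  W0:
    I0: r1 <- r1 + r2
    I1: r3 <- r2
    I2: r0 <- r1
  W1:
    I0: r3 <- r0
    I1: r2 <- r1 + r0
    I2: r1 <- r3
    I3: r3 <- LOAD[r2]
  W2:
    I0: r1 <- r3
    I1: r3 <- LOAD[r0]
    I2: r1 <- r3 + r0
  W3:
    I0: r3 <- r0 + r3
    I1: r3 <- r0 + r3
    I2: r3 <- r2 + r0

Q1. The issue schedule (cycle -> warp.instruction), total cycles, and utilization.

cycle 0: W0.I0
cycle 1: W0.I1
cycle 2: W0.I2
cycle 3: W1.I0
cycle 4: W1.I1
cycle 5: W1.I2
cycle 6: W1.I3
cycle 7: W2.I0
cycle 8: W2.I1
cycle 9: W3.I0
cycle 10: W2.I2
cycle 11: W3.I1
cycle 12: W3.I2

Answer: 13 cycles, utilization 1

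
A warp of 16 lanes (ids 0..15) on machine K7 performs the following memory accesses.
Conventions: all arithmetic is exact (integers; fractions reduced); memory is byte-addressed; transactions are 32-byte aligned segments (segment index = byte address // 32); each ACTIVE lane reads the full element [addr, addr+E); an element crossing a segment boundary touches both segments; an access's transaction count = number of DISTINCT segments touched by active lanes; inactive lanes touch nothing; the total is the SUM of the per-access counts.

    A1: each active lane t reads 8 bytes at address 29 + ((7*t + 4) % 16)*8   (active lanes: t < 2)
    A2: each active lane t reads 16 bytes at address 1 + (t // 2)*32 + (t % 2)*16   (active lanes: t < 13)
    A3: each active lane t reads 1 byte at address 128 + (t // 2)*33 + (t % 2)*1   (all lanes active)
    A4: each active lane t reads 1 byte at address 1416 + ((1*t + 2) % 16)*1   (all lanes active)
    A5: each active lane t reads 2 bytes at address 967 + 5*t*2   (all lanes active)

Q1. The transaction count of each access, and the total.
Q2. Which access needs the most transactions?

A1: 3 transactions
A2: 7 transactions
A3: 8 transactions
A4: 1 transaction
A5: 5 transactions

Answer: 3,7,8,1,5; total 24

Answer: A3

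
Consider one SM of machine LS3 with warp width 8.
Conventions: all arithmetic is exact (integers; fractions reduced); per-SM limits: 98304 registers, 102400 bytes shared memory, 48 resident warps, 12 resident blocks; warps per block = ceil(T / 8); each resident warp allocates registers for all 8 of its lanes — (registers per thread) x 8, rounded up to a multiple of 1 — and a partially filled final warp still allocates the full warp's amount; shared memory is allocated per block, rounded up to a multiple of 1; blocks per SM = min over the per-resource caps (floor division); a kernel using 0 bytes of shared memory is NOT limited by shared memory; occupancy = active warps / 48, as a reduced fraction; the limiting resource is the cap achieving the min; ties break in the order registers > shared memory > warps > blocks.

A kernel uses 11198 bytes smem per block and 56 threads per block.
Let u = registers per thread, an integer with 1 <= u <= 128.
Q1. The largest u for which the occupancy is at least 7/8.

Answer: u = 128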